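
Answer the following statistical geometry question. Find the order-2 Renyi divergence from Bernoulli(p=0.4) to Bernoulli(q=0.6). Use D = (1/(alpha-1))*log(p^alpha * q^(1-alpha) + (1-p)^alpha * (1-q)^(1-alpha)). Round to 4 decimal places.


Renyi divergence of order alpha between Bernoulli distributions:
D = (1/(alpha-1))*log(p^alpha * q^(1-alpha) + (1-p)^alpha * (1-q)^(1-alpha)).
alpha = 2, p = 0.4, q = 0.6.
p^alpha * q^(1-alpha) = 0.4^2 * 0.6^-1 = 0.266667.
(1-p)^alpha * (1-q)^(1-alpha) = 0.6^2 * 0.4^-1 = 0.9.
sum = 0.266667 + 0.9 = 1.166667.
D = (1/1)*log(1.166667) = 0.1542

0.1542


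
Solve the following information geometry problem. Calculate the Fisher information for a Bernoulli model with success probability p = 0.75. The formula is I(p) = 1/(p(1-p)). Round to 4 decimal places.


For Bernoulli(p), Fisher information is I(p) = 1/(p*(1-p)).
p = 0.75, 1-p = 0.25.
p*(1-p) = 0.1875.
I(p) = 1/0.1875 = 5.3333

5.3333


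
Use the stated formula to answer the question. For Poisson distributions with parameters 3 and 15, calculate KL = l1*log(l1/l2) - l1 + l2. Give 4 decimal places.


KL divergence for Poisson:
KL = l1*log(l1/l2) - l1 + l2.
l1 = 3, l2 = 15.
log(3/15) = -1.609438.
l1*log(l1/l2) = 3 * -1.609438 = -4.828314.
KL = -4.828314 - 3 + 15 = 7.1717

7.1717


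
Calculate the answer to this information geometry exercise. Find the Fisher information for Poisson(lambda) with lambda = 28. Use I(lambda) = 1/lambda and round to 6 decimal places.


Fisher information for Poisson: I(lambda) = 1/lambda.
lambda = 28.
I(lambda) = 1/28 = 0.035714

0.035714


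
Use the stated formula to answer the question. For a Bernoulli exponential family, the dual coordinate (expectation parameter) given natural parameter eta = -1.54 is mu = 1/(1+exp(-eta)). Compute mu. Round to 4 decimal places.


Dual coordinate (expectation parameter) for Bernoulli:
mu = 1/(1+exp(-eta)).
eta = -1.54.
exp(-eta) = exp(1.54) = 4.66459.
mu = 1/(1+4.66459) = 0.1765

0.1765


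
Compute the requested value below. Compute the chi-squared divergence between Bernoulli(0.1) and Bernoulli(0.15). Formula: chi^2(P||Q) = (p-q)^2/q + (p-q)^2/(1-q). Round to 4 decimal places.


Chi-squared divergence between Bernoulli distributions:
chi^2 = (p-q)^2/q + (p-q)^2/(1-q).
p = 0.1, q = 0.15, p-q = -0.05.
(p-q)^2 = 0.0025.
term1 = 0.0025/0.15 = 0.016667.
term2 = 0.0025/0.85 = 0.002941.
chi^2 = 0.016667 + 0.002941 = 0.0196

0.0196


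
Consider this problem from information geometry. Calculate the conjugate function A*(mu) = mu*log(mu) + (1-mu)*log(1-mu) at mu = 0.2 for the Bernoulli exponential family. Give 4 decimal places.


Legendre transform for Bernoulli:
A*(mu) = mu*log(mu) + (1-mu)*log(1-mu).
mu = 0.2, 1-mu = 0.8.
mu*log(mu) = 0.2*log(0.2) = -0.321888.
(1-mu)*log(1-mu) = 0.8*log(0.8) = -0.178515.
A* = -0.321888 + -0.178515 = -0.5004

-0.5004


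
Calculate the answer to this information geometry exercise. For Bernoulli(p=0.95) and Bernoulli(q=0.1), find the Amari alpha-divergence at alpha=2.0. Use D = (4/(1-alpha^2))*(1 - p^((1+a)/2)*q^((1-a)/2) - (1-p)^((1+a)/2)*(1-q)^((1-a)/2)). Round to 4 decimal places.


Amari alpha-divergence:
D = (4/(1-alpha^2))*(1 - p^((1+a)/2)*q^((1-a)/2) - (1-p)^((1+a)/2)*(1-q)^((1-a)/2)).
alpha = 2.0, p = 0.95, q = 0.1.
e1 = (1+alpha)/2 = 1.5, e2 = (1-alpha)/2 = -0.5.
t1 = p^e1 * q^e2 = 0.95^1.5 * 0.1^-0.5 = 2.928097.
t2 = (1-p)^e1 * (1-q)^e2 = 0.05^1.5 * 0.9^-0.5 = 0.011785.
4/(1-alpha^2) = -1.333333.
D = -1.333333*(1 - 2.928097 - 0.011785) = 2.5865

2.5865


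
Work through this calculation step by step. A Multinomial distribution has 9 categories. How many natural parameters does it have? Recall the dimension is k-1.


Exponential family dimension calculation:
For Multinomial with k=9 categories, dim = k-1 = 8.

8


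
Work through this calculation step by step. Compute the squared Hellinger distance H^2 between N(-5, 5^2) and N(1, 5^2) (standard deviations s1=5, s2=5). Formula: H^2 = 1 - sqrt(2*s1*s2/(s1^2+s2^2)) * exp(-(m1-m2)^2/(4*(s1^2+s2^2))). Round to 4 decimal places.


Squared Hellinger distance for Gaussians:
H^2 = 1 - sqrt(2*s1*s2/(s1^2+s2^2)) * exp(-(m1-m2)^2/(4*(s1^2+s2^2))).
s1^2 = 25, s2^2 = 25, s1^2+s2^2 = 50.
sqrt(2*5*5/(50)) = 1.0.
(m1-m2)^2 = (-6)^2 = 36.
exp(-36/(4*50)) = exp(-0.18) = 0.83527.
H^2 = 1 - 1.0*0.83527 = 0.1647

0.1647


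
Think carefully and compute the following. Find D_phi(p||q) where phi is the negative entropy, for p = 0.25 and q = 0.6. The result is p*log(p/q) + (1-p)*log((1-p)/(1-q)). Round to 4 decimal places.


Bregman divergence with negative entropy generator:
D = p*log(p/q) + (1-p)*log((1-p)/(1-q)).
p = 0.25, q = 0.6.
p*log(p/q) = 0.25*log(0.25/0.6) = -0.218867.
(1-p)*log((1-p)/(1-q)) = 0.75*log(0.75/0.4) = 0.471456.
D = -0.218867 + 0.471456 = 0.2526

0.2526


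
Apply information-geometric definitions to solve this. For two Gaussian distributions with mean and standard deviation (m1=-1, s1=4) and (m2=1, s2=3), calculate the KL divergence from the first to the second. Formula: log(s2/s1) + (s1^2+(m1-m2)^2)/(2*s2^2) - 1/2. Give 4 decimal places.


KL divergence between normal distributions:
KL = log(s2/s1) + (s1^2 + (m1-m2)^2)/(2*s2^2) - 1/2.
log(3/4) = -0.287682.
(4^2 + (-1-1)^2)/(2*3^2) = (16 + 4)/18 = 1.111111.
KL = -0.287682 + 1.111111 - 0.5 = 0.3234

0.3234


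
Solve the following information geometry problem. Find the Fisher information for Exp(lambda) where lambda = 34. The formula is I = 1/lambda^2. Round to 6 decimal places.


Fisher information for exponential: I(lambda) = 1/lambda^2.
lambda = 34, lambda^2 = 1156.
I = 1/1156 = 0.000865

0.000865


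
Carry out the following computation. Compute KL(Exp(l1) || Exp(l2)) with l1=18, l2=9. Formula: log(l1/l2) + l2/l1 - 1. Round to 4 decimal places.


KL divergence for exponential family:
KL = log(l1/l2) + l2/l1 - 1.
log(18/9) = 0.693147.
9/18 = 0.5.
KL = 0.693147 + 0.5 - 1 = 0.1931

0.1931


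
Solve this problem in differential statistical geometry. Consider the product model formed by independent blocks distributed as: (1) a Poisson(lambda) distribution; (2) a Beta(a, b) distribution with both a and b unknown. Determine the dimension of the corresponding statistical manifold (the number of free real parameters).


The dimension of a statistical manifold equals the number of free
(independent) real parameters of the model. For a product of independent
blocks the parameter counts add.
- Poisson (lambda): 1.
- Beta (a, b): 2.
Total = 1 + 2 = 3.
Dimension = 3

3


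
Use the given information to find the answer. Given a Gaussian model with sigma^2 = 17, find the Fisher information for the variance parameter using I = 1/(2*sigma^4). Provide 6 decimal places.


Fisher information for variance: I(sigma^2) = 1/(2*sigma^4).
sigma^2 = 17, so sigma^4 = 289.
I = 1/(2*289) = 1/578 = 0.001730

0.001730


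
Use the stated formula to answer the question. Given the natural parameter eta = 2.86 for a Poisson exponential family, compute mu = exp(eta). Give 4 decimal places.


Expectation parameter for Poisson exponential family:
mu = exp(eta).
eta = 2.86.
mu = exp(2.86) = 17.4615

17.4615


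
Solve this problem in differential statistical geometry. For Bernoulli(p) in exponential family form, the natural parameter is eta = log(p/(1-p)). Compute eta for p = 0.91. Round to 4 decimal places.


Natural parameter for Bernoulli: eta = log(p/(1-p)).
p = 0.91, 1-p = 0.09.
p/(1-p) = 10.111111.
eta = log(10.111111) = 2.3136

2.3136


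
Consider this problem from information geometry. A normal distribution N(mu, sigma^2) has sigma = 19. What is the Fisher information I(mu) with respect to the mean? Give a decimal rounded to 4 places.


The Fisher information for the mean of a normal distribution is I(mu) = 1/sigma^2.
sigma = 19, so sigma^2 = 361.
I(mu) = 1/361 = 0.0028

0.0028


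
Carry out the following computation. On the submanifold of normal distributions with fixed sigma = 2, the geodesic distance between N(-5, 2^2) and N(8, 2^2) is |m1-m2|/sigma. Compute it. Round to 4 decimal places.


On the fixed-variance normal subfamily, geodesic distance = |m1-m2|/sigma.
|-5 - 8| = 13.
sigma = 2.
d = 13/2 = 6.5000

6.5000


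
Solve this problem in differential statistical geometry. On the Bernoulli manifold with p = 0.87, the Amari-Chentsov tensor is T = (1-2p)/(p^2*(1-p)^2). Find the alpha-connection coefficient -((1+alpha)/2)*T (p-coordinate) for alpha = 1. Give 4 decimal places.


Skewness (Amari-Chentsov) tensor: T = (1-2p)/(p^2*(1-p)^2).
p = 0.87, 1-2p = -0.74, p^2 = 0.7569, (1-p)^2 = 0.0169.
T = -0.74/(0.7569 * 0.0169) = -57.850419.
In the p-coordinate, Gamma^(alpha) = Gamma^(0) - (alpha/2)*T with Gamma^(0) = (1/2)*g'(p) = -T/2,
so Gamma^(alpha) = -((1+alpha)/2)*T.
alpha = 1, -(1+alpha)/2 = -1.0.
Gamma = -1.0 * -57.850419 = 57.8504

57.8504


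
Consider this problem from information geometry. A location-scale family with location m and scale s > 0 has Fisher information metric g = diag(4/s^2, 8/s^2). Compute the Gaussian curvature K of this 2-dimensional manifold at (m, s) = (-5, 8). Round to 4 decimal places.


The metric has the form g = (A dm^2 + B ds^2)/s^2 with A = 4, B = 8.
Substitute u = sqrt(A/B)*m: g = B*(du^2 + ds^2)/s^2, i.e. B times the
Poincare upper half-plane metric, which has constant Gaussian curvature -1.
Scaling a 2D metric by a constant c divides the Gaussian curvature by c,
so K = -1/B = -1/(8) = -0.1250 everywhere (the point (m, s) = (-5, 8) is irrelevant:
the curvature is constant).
The requested Gaussian curvature is K = -0.1250.

-0.1250


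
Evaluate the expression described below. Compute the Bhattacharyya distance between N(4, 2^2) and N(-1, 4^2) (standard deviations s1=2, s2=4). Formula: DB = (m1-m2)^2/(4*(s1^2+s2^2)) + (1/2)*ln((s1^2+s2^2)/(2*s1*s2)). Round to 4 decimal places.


Bhattacharyya distance between two Gaussians:
DB = (m1-m2)^2/(4*(s1^2+s2^2)) + (1/2)*ln((s1^2+s2^2)/(2*s1*s2)).
(m1-m2)^2 = (5)^2 = 25.
s1^2+s2^2 = 4 + 16 = 20.
term1 = 25/80 = 0.3125.
term2 = 0.5*ln(20/16.0) = 0.111572.
DB = 0.3125 + 0.111572 = 0.4241

0.4241


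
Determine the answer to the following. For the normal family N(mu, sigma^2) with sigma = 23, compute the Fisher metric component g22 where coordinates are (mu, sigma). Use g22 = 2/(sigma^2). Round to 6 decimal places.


For the 2-parameter normal family, the Fisher metric has:
  g11 = 1/sigma^2, g22 = 2/sigma^2.
sigma = 23, sigma^2 = 529.
g22 = 0.003781

0.003781


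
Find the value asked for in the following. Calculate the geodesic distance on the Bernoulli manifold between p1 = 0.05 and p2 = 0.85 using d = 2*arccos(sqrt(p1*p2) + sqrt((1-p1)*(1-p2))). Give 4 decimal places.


Geodesic distance on Bernoulli manifold:
d(p1,p2) = 2*arccos(sqrt(p1*p2) + sqrt((1-p1)*(1-p2))).
sqrt(p1*p2) = sqrt(0.05*0.85) = 0.206155.
sqrt((1-p1)*(1-p2)) = sqrt(0.95*0.15) = 0.377492.
arg = 0.206155 + 0.377492 = 0.583647.
d = 2*arccos(0.583647) = 1.8952

1.8952


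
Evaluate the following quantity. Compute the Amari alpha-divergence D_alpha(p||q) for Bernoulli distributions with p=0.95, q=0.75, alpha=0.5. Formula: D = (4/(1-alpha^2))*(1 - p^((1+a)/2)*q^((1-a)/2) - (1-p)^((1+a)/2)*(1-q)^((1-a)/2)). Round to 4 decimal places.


Amari alpha-divergence:
D = (4/(1-alpha^2))*(1 - p^((1+a)/2)*q^((1-a)/2) - (1-p)^((1+a)/2)*(1-q)^((1-a)/2)).
alpha = 0.5, p = 0.95, q = 0.75.
e1 = (1+alpha)/2 = 0.75, e2 = (1-alpha)/2 = 0.25.
t1 = p^e1 * q^e2 = 0.95^0.75 * 0.75^0.25 = 0.895484.
t2 = (1-p)^e1 * (1-q)^e2 = 0.05^0.75 * 0.25^0.25 = 0.074767.
4/(1-alpha^2) = 5.333333.
D = 5.333333*(1 - 0.895484 - 0.074767) = 0.1587

0.1587


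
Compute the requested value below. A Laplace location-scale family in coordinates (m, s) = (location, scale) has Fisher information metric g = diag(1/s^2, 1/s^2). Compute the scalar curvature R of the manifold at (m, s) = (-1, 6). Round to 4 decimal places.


The metric has the form g = (A dm^2 + B ds^2)/s^2 with A = 1, B = 1.
Substitute u = sqrt(A/B)*m: g = B*(du^2 + ds^2)/s^2, i.e. B times the
Poincare upper half-plane metric, which has constant Gaussian curvature -1.
Scaling a 2D metric by a constant c divides the Gaussian curvature by c,
so K = -1/B = -1/(1) = -1.0000 everywhere (the point (m, s) = (-1, 6) is irrelevant:
the curvature is constant).
Scalar curvature in dimension 2: R = 2K = -2/(1) = -2.0000.

-2.0000


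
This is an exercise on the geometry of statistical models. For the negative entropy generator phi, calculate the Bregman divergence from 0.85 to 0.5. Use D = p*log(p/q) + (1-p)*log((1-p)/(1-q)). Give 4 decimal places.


Bregman divergence with negative entropy generator:
D = p*log(p/q) + (1-p)*log((1-p)/(1-q)).
p = 0.85, q = 0.5.
p*log(p/q) = 0.85*log(0.85/0.5) = 0.451034.
(1-p)*log((1-p)/(1-q)) = 0.15*log(0.15/0.5) = -0.180596.
D = 0.451034 + -0.180596 = 0.2704

0.2704


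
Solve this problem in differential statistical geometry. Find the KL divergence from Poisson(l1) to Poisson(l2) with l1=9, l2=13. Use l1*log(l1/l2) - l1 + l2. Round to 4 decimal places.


KL divergence for Poisson:
KL = l1*log(l1/l2) - l1 + l2.
l1 = 9, l2 = 13.
log(9/13) = -0.367725.
l1*log(l1/l2) = 9 * -0.367725 = -3.309523.
KL = -3.309523 - 9 + 13 = 0.6905

0.6905


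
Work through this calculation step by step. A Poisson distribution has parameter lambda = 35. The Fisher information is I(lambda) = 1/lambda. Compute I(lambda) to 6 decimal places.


Fisher information for Poisson: I(lambda) = 1/lambda.
lambda = 35.
I(lambda) = 1/35 = 0.028571

0.028571


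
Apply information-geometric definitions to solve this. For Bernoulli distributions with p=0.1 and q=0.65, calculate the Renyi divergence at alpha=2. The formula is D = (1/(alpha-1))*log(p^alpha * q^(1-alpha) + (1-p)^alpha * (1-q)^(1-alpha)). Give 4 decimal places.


Renyi divergence of order alpha between Bernoulli distributions:
D = (1/(alpha-1))*log(p^alpha * q^(1-alpha) + (1-p)^alpha * (1-q)^(1-alpha)).
alpha = 2, p = 0.1, q = 0.65.
p^alpha * q^(1-alpha) = 0.1^2 * 0.65^-1 = 0.015385.
(1-p)^alpha * (1-q)^(1-alpha) = 0.9^2 * 0.35^-1 = 2.314286.
sum = 0.015385 + 2.314286 = 2.32967.
D = (1/1)*log(2.32967) = 0.8457

0.8457


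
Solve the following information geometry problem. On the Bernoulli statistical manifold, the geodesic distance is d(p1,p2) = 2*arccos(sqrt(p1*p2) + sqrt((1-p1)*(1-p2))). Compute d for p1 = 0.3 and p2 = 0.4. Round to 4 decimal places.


Geodesic distance on Bernoulli manifold:
d(p1,p2) = 2*arccos(sqrt(p1*p2) + sqrt((1-p1)*(1-p2))).
sqrt(p1*p2) = sqrt(0.3*0.4) = 0.34641.
sqrt((1-p1)*(1-p2)) = sqrt(0.7*0.6) = 0.648074.
arg = 0.34641 + 0.648074 = 0.994484.
d = 2*arccos(0.994484) = 0.2102

0.2102


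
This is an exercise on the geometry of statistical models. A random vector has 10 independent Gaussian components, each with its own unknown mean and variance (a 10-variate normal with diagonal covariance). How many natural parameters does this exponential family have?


Exponential family dimension calculation:
Each univariate normal has two natural parameters (mu/sigma^2 and -1/(2 sigma^2)).
With 10 independent components, dim = 2 * 10 = 20.

20


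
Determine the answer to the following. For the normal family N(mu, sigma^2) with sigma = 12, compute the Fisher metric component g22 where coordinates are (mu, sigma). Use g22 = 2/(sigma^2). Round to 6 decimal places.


For the 2-parameter normal family, the Fisher metric has:
  g11 = 1/sigma^2, g22 = 2/sigma^2.
sigma = 12, sigma^2 = 144.
g22 = 0.013889

0.013889


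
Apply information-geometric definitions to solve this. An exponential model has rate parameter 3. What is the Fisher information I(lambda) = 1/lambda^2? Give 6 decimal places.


Fisher information for exponential: I(lambda) = 1/lambda^2.
lambda = 3, lambda^2 = 9.
I = 1/9 = 0.111111

0.111111


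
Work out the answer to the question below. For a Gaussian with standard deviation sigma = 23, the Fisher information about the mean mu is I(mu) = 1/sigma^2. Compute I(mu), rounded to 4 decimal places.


The Fisher information for the mean of a normal distribution is I(mu) = 1/sigma^2.
sigma = 23, so sigma^2 = 529.
I(mu) = 1/529 = 0.0019

0.0019


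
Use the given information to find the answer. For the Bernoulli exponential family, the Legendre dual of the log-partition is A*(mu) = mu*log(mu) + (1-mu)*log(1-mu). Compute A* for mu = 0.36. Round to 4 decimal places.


Legendre transform for Bernoulli:
A*(mu) = mu*log(mu) + (1-mu)*log(1-mu).
mu = 0.36, 1-mu = 0.64.
mu*log(mu) = 0.36*log(0.36) = -0.367794.
(1-mu)*log(1-mu) = 0.64*log(0.64) = -0.285624.
A* = -0.367794 + -0.285624 = -0.6534

-0.6534


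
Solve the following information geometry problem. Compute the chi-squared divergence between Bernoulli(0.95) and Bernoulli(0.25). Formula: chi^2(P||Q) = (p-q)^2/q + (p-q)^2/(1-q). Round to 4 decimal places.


Chi-squared divergence between Bernoulli distributions:
chi^2 = (p-q)^2/q + (p-q)^2/(1-q).
p = 0.95, q = 0.25, p-q = 0.7.
(p-q)^2 = 0.49.
term1 = 0.49/0.25 = 1.96.
term2 = 0.49/0.75 = 0.653333.
chi^2 = 1.96 + 0.653333 = 2.6133

2.6133


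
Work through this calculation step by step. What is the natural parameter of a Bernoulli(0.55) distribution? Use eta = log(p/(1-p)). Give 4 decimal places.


Natural parameter for Bernoulli: eta = log(p/(1-p)).
p = 0.55, 1-p = 0.45.
p/(1-p) = 1.222222.
eta = log(1.222222) = 0.2007

0.2007


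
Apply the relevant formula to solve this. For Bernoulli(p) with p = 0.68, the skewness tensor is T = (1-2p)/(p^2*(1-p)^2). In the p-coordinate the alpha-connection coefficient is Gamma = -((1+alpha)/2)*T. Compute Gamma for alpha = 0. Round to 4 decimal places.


Skewness (Amari-Chentsov) tensor: T = (1-2p)/(p^2*(1-p)^2).
p = 0.68, 1-2p = -0.36, p^2 = 0.4624, (1-p)^2 = 0.1024.
T = -0.36/(0.4624 * 0.1024) = -7.602995.
In the p-coordinate, Gamma^(alpha) = Gamma^(0) - (alpha/2)*T with Gamma^(0) = (1/2)*g'(p) = -T/2,
so Gamma^(alpha) = -((1+alpha)/2)*T.
alpha = 0, -(1+alpha)/2 = -0.5.
Gamma = -0.5 * -7.602995 = 3.8015

3.8015


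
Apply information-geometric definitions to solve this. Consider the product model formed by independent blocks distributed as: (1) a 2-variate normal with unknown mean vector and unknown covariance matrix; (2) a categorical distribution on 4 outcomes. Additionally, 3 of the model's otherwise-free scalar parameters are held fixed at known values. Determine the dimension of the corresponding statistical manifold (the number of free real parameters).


The dimension of a statistical manifold equals the number of free
(independent) real parameters of the model. For a product of independent
blocks the parameter counts add.
- 2-variate normal: 2 (mean) + 2*3/2 = 3 (symmetric covariance) = 5.
- categorical on 4 outcomes (probabilities sum to 1): 4-1 = 3.
Total = 5 + 3 = 8.
3 parameter(s) fixed at known values: 8 - 3 = 5.
Dimension = 5

5


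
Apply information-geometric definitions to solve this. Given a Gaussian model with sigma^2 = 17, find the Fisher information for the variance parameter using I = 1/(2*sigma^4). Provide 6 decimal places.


Fisher information for variance: I(sigma^2) = 1/(2*sigma^4).
sigma^2 = 17, so sigma^4 = 289.
I = 1/(2*289) = 1/578 = 0.001730

0.001730


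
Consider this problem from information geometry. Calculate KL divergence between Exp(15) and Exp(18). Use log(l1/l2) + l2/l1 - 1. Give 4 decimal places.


KL divergence for exponential family:
KL = log(l1/l2) + l2/l1 - 1.
log(15/18) = -0.182322.
18/15 = 1.2.
KL = -0.182322 + 1.2 - 1 = 0.0177

0.0177


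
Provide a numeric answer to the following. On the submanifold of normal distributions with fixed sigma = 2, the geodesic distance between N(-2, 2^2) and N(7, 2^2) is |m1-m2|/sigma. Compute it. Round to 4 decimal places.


On the fixed-variance normal subfamily, geodesic distance = |m1-m2|/sigma.
|-2 - 7| = 9.
sigma = 2.
d = 9/2 = 4.5000

4.5000


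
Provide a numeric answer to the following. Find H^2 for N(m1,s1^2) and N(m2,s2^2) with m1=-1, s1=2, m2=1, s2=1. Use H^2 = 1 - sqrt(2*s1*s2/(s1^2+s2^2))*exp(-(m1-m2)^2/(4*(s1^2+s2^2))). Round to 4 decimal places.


Squared Hellinger distance for Gaussians:
H^2 = 1 - sqrt(2*s1*s2/(s1^2+s2^2)) * exp(-(m1-m2)^2/(4*(s1^2+s2^2))).
s1^2 = 4, s2^2 = 1, s1^2+s2^2 = 5.
sqrt(2*2*1/(5)) = 0.894427.
(m1-m2)^2 = (-2)^2 = 4.
exp(-4/(4*5)) = exp(-0.2) = 0.818731.
H^2 = 1 - 0.894427*0.818731 = 0.2677

0.2677


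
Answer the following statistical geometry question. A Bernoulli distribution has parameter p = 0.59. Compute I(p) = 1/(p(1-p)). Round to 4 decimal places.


For Bernoulli(p), Fisher information is I(p) = 1/(p*(1-p)).
p = 0.59, 1-p = 0.41.
p*(1-p) = 0.2419.
I(p) = 1/0.2419 = 4.1339

4.1339


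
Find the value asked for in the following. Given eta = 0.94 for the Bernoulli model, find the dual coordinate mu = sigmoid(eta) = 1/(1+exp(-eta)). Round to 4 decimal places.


Dual coordinate (expectation parameter) for Bernoulli:
mu = 1/(1+exp(-eta)).
eta = 0.94.
exp(-eta) = exp(-0.94) = 0.390628.
mu = 1/(1+0.390628) = 0.7191

0.7191


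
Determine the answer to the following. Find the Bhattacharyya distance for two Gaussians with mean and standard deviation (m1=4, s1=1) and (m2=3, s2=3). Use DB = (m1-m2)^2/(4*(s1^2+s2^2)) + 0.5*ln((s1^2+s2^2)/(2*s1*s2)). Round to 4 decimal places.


Bhattacharyya distance between two Gaussians:
DB = (m1-m2)^2/(4*(s1^2+s2^2)) + (1/2)*ln((s1^2+s2^2)/(2*s1*s2)).
(m1-m2)^2 = (1)^2 = 1.
s1^2+s2^2 = 1 + 9 = 10.
term1 = 1/40 = 0.025.
term2 = 0.5*ln(10/6.0) = 0.255413.
DB = 0.025 + 0.255413 = 0.2804

0.2804


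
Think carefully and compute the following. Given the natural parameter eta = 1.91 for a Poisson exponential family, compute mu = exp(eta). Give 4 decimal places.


Expectation parameter for Poisson exponential family:
mu = exp(eta).
eta = 1.91.
mu = exp(1.91) = 6.7531

6.7531


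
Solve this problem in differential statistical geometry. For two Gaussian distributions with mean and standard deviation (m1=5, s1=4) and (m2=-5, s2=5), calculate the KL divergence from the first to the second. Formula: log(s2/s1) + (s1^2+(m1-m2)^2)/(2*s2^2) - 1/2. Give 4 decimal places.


KL divergence between normal distributions:
KL = log(s2/s1) + (s1^2 + (m1-m2)^2)/(2*s2^2) - 1/2.
log(5/4) = 0.223144.
(4^2 + (5--5)^2)/(2*5^2) = (16 + 100)/50 = 2.32.
KL = 0.223144 + 2.32 - 0.5 = 2.0431

2.0431


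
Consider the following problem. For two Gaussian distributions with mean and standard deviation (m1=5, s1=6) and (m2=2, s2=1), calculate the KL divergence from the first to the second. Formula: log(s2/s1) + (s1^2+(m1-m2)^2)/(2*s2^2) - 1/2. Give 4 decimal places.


KL divergence between normal distributions:
KL = log(s2/s1) + (s1^2 + (m1-m2)^2)/(2*s2^2) - 1/2.
log(1/6) = -1.791759.
(6^2 + (5-2)^2)/(2*1^2) = (36 + 9)/2 = 22.5.
KL = -1.791759 + 22.5 - 0.5 = 20.2082

20.2082


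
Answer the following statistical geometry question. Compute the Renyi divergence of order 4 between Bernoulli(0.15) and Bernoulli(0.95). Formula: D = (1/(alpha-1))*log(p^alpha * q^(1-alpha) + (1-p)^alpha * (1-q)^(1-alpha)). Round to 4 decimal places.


Renyi divergence of order alpha between Bernoulli distributions:
D = (1/(alpha-1))*log(p^alpha * q^(1-alpha) + (1-p)^alpha * (1-q)^(1-alpha)).
alpha = 4, p = 0.15, q = 0.95.
p^alpha * q^(1-alpha) = 0.15^4 * 0.95^-3 = 0.00059.
(1-p)^alpha * (1-q)^(1-alpha) = 0.85^4 * 0.05^-3 = 4176.05.
sum = 0.00059 + 4176.05 = 4176.05059.
D = (1/3)*log(4176.05059) = 2.7790

2.7790


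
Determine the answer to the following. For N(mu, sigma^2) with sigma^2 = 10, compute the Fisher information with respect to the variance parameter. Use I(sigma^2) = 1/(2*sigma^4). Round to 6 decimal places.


Fisher information for variance: I(sigma^2) = 1/(2*sigma^4).
sigma^2 = 10, so sigma^4 = 100.
I = 1/(2*100) = 1/200 = 0.005000

0.005000


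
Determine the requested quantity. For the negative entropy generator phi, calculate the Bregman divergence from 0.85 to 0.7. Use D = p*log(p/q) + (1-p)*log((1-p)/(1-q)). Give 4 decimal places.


Bregman divergence with negative entropy generator:
D = p*log(p/q) + (1-p)*log((1-p)/(1-q)).
p = 0.85, q = 0.7.
p*log(p/q) = 0.85*log(0.85/0.7) = 0.165033.
(1-p)*log((1-p)/(1-q)) = 0.15*log(0.15/0.3) = -0.103972.
D = 0.165033 + -0.103972 = 0.0611

0.0611


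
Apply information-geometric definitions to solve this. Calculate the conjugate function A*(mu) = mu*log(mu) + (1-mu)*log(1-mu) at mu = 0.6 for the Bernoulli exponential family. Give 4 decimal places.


Legendre transform for Bernoulli:
A*(mu) = mu*log(mu) + (1-mu)*log(1-mu).
mu = 0.6, 1-mu = 0.4.
mu*log(mu) = 0.6*log(0.6) = -0.306495.
(1-mu)*log(1-mu) = 0.4*log(0.4) = -0.366516.
A* = -0.306495 + -0.366516 = -0.6730

-0.6730


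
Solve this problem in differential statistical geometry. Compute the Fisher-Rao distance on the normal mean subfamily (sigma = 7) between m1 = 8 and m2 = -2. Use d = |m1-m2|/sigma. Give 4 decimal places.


On the fixed-variance normal subfamily, geodesic distance = |m1-m2|/sigma.
|8 - -2| = 10.
sigma = 7.
d = 10/7 = 1.4286

1.4286


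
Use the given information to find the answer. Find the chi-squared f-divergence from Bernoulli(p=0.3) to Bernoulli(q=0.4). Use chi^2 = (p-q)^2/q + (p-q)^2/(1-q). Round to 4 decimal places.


Chi-squared divergence between Bernoulli distributions:
chi^2 = (p-q)^2/q + (p-q)^2/(1-q).
p = 0.3, q = 0.4, p-q = -0.1.
(p-q)^2 = 0.01.
term1 = 0.01/0.4 = 0.025.
term2 = 0.01/0.6 = 0.016667.
chi^2 = 0.025 + 0.016667 = 0.0417

0.0417


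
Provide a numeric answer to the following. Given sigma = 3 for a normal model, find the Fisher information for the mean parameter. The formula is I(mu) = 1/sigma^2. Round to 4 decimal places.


The Fisher information for the mean of a normal distribution is I(mu) = 1/sigma^2.
sigma = 3, so sigma^2 = 9.
I(mu) = 1/9 = 0.1111

0.1111


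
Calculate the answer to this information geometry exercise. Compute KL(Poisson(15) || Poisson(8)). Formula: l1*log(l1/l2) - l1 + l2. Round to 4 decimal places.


KL divergence for Poisson:
KL = l1*log(l1/l2) - l1 + l2.
l1 = 15, l2 = 8.
log(15/8) = 0.628609.
l1*log(l1/l2) = 15 * 0.628609 = 9.42913.
KL = 9.42913 - 15 + 8 = 2.4291

2.4291


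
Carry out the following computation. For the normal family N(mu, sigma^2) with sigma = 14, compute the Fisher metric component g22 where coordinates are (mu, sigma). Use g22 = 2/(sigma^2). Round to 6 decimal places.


For the 2-parameter normal family, the Fisher metric has:
  g11 = 1/sigma^2, g22 = 2/sigma^2.
sigma = 14, sigma^2 = 196.
g22 = 0.010204

0.010204


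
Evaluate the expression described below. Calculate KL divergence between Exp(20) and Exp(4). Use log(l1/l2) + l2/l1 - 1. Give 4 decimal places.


KL divergence for exponential family:
KL = log(l1/l2) + l2/l1 - 1.
log(20/4) = 1.609438.
4/20 = 0.2.
KL = 1.609438 + 0.2 - 1 = 0.8094

0.8094


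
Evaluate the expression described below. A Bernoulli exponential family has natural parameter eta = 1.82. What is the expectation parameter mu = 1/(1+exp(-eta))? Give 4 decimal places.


Dual coordinate (expectation parameter) for Bernoulli:
mu = 1/(1+exp(-eta)).
eta = 1.82.
exp(-eta) = exp(-1.82) = 0.162026.
mu = 1/(1+0.162026) = 0.8606

0.8606


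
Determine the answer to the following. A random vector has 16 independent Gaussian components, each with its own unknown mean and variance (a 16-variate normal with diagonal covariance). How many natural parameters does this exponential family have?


Exponential family dimension calculation:
Each univariate normal has two natural parameters (mu/sigma^2 and -1/(2 sigma^2)).
With 16 independent components, dim = 2 * 16 = 32.

32


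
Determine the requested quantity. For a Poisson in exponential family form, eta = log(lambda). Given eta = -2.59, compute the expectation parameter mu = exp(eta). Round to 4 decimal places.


Expectation parameter for Poisson exponential family:
mu = exp(eta).
eta = -2.59.
mu = exp(-2.59) = 0.0750

0.0750


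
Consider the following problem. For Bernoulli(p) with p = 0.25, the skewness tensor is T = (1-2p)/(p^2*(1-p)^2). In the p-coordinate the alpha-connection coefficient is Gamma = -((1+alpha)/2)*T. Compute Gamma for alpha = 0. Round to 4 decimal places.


Skewness (Amari-Chentsov) tensor: T = (1-2p)/(p^2*(1-p)^2).
p = 0.25, 1-2p = 0.5, p^2 = 0.0625, (1-p)^2 = 0.5625.
T = 0.5/(0.0625 * 0.5625) = 14.222222.
In the p-coordinate, Gamma^(alpha) = Gamma^(0) - (alpha/2)*T with Gamma^(0) = (1/2)*g'(p) = -T/2,
so Gamma^(alpha) = -((1+alpha)/2)*T.
alpha = 0, -(1+alpha)/2 = -0.5.
Gamma = -0.5 * 14.222222 = -7.1111

-7.1111


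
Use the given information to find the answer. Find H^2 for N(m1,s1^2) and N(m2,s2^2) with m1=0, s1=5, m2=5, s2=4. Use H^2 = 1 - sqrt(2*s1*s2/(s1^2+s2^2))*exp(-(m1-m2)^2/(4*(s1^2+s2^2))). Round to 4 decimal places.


Squared Hellinger distance for Gaussians:
H^2 = 1 - sqrt(2*s1*s2/(s1^2+s2^2)) * exp(-(m1-m2)^2/(4*(s1^2+s2^2))).
s1^2 = 25, s2^2 = 16, s1^2+s2^2 = 41.
sqrt(2*5*4/(41)) = 0.98773.
(m1-m2)^2 = (-5)^2 = 25.
exp(-25/(4*41)) = exp(-0.152439) = 0.858611.
H^2 = 1 - 0.98773*0.858611 = 0.1519

0.1519


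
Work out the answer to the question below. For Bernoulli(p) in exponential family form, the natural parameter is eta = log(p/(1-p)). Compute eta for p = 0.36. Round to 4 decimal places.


Natural parameter for Bernoulli: eta = log(p/(1-p)).
p = 0.36, 1-p = 0.64.
p/(1-p) = 0.5625.
eta = log(0.5625) = -0.5754

-0.5754


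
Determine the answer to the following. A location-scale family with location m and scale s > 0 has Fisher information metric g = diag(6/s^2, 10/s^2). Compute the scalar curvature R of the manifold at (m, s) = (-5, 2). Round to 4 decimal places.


The metric has the form g = (A dm^2 + B ds^2)/s^2 with A = 6, B = 10.
Substitute u = sqrt(A/B)*m: g = B*(du^2 + ds^2)/s^2, i.e. B times the
Poincare upper half-plane metric, which has constant Gaussian curvature -1.
Scaling a 2D metric by a constant c divides the Gaussian curvature by c,
so K = -1/B = -1/(10) = -0.1000 everywhere (the point (m, s) = (-5, 2) is irrelevant:
the curvature is constant).
Scalar curvature in dimension 2: R = 2K = -2/(10) = -0.2000.

-0.2000


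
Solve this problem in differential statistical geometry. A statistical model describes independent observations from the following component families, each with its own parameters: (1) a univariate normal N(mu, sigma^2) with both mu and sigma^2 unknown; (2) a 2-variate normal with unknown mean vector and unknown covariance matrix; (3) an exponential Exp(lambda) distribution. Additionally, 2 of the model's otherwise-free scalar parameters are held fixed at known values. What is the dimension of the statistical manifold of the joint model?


The dimension of a statistical manifold equals the number of free
(independent) real parameters of the model. For a product of independent
blocks the parameter counts add.
- normal (mu, sigma^2): 2.
- 2-variate normal: 2 (mean) + 2*3/2 = 3 (symmetric covariance) = 5.
- exponential (lambda): 1.
Total = 2 + 5 + 1 = 8.
2 parameter(s) fixed at known values: 8 - 2 = 6.
Dimension = 6

6


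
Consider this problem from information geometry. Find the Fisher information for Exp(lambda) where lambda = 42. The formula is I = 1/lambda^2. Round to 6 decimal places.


Fisher information for exponential: I(lambda) = 1/lambda^2.
lambda = 42, lambda^2 = 1764.
I = 1/1764 = 0.000567

0.000567


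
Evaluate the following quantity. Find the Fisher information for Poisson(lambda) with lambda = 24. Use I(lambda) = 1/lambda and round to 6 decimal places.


Fisher information for Poisson: I(lambda) = 1/lambda.
lambda = 24.
I(lambda) = 1/24 = 0.041667

0.041667


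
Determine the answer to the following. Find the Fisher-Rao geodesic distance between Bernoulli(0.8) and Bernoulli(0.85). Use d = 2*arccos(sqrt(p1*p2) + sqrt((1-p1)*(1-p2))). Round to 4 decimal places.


Geodesic distance on Bernoulli manifold:
d(p1,p2) = 2*arccos(sqrt(p1*p2) + sqrt((1-p1)*(1-p2))).
sqrt(p1*p2) = sqrt(0.8*0.85) = 0.824621.
sqrt((1-p1)*(1-p2)) = sqrt(0.2*0.15) = 0.173205.
arg = 0.824621 + 0.173205 = 0.997826.
d = 2*arccos(0.997826) = 0.1319

0.1319


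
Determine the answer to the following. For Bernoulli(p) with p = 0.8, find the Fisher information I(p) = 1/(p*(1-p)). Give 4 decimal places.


For Bernoulli(p), Fisher information is I(p) = 1/(p*(1-p)).
p = 0.8, 1-p = 0.2.
p*(1-p) = 0.16.
I(p) = 1/0.16 = 6.2500

6.2500


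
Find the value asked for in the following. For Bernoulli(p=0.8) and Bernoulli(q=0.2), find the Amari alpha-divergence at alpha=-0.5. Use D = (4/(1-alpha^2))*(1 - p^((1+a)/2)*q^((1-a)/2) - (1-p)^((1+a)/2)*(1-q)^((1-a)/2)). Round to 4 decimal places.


Amari alpha-divergence:
D = (4/(1-alpha^2))*(1 - p^((1+a)/2)*q^((1-a)/2) - (1-p)^((1+a)/2)*(1-q)^((1-a)/2)).
alpha = -0.5, p = 0.8, q = 0.2.
e1 = (1+alpha)/2 = 0.25, e2 = (1-alpha)/2 = 0.75.
t1 = p^e1 * q^e2 = 0.8^0.25 * 0.2^0.75 = 0.282843.
t2 = (1-p)^e1 * (1-q)^e2 = 0.2^0.25 * 0.8^0.75 = 0.565685.
4/(1-alpha^2) = 5.333333.
D = 5.333333*(1 - 0.282843 - 0.565685) = 0.8078

0.8078


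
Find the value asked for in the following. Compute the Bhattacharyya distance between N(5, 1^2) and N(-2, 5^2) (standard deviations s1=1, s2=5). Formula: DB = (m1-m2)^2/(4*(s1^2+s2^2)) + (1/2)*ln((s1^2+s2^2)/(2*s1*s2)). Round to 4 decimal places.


Bhattacharyya distance between two Gaussians:
DB = (m1-m2)^2/(4*(s1^2+s2^2)) + (1/2)*ln((s1^2+s2^2)/(2*s1*s2)).
(m1-m2)^2 = (7)^2 = 49.
s1^2+s2^2 = 1 + 25 = 26.
term1 = 49/104 = 0.471154.
term2 = 0.5*ln(26/10.0) = 0.477756.
DB = 0.471154 + 0.477756 = 0.9489

0.9489


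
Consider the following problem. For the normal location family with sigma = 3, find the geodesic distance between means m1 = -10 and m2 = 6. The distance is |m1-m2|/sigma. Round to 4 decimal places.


On the fixed-variance normal subfamily, geodesic distance = |m1-m2|/sigma.
|-10 - 6| = 16.
sigma = 3.
d = 16/3 = 5.3333

5.3333


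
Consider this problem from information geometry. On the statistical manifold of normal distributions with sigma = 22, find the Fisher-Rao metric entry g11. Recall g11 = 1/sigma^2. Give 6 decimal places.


For the 2-parameter normal family, the Fisher metric has:
  g11 = 1/sigma^2, g22 = 2/sigma^2.
sigma = 22, sigma^2 = 484.
g11 = 0.002066

0.002066


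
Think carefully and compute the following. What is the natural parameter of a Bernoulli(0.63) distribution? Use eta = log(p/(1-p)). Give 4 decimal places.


Natural parameter for Bernoulli: eta = log(p/(1-p)).
p = 0.63, 1-p = 0.37.
p/(1-p) = 1.702703.
eta = log(1.702703) = 0.5322

0.5322


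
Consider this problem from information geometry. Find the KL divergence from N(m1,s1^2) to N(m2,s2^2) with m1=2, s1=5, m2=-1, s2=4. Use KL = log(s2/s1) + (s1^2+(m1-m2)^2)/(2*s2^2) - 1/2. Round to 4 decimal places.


KL divergence between normal distributions:
KL = log(s2/s1) + (s1^2 + (m1-m2)^2)/(2*s2^2) - 1/2.
log(4/5) = -0.223144.
(5^2 + (2--1)^2)/(2*4^2) = (25 + 9)/32 = 1.0625.
KL = -0.223144 + 1.0625 - 0.5 = 0.3394

0.3394


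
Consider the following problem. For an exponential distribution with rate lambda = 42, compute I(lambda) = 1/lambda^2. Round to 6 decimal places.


Fisher information for exponential: I(lambda) = 1/lambda^2.
lambda = 42, lambda^2 = 1764.
I = 1/1764 = 0.000567

0.000567


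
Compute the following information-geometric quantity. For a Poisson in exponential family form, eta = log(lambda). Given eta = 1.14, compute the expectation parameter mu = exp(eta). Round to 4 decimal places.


Expectation parameter for Poisson exponential family:
mu = exp(eta).
eta = 1.14.
mu = exp(1.14) = 3.1268

3.1268


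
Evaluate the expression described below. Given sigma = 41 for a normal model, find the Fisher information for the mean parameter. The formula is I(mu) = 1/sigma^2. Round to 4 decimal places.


The Fisher information for the mean of a normal distribution is I(mu) = 1/sigma^2.
sigma = 41, so sigma^2 = 1681.
I(mu) = 1/1681 = 0.0006

0.0006


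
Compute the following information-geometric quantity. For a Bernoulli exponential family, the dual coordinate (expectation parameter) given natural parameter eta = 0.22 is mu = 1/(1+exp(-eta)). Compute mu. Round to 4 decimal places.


Dual coordinate (expectation parameter) for Bernoulli:
mu = 1/(1+exp(-eta)).
eta = 0.22.
exp(-eta) = exp(-0.22) = 0.802519.
mu = 1/(1+0.802519) = 0.5548

0.5548


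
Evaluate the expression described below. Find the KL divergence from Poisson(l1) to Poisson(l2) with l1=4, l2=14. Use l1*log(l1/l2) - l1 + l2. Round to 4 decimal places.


KL divergence for Poisson:
KL = l1*log(l1/l2) - l1 + l2.
l1 = 4, l2 = 14.
log(4/14) = -1.252763.
l1*log(l1/l2) = 4 * -1.252763 = -5.011052.
KL = -5.011052 - 4 + 14 = 4.9889

4.9889


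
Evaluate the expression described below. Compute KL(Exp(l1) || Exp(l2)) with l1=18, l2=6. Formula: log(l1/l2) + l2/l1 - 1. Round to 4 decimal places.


KL divergence for exponential family:
KL = log(l1/l2) + l2/l1 - 1.
log(18/6) = 1.098612.
6/18 = 0.333333.
KL = 1.098612 + 0.333333 - 1 = 0.4319

0.4319


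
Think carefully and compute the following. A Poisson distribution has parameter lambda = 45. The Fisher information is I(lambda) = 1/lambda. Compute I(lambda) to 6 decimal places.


Fisher information for Poisson: I(lambda) = 1/lambda.
lambda = 45.
I(lambda) = 1/45 = 0.022222

0.022222


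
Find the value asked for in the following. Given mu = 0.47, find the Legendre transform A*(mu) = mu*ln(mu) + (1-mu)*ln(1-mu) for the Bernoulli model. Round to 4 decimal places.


Legendre transform for Bernoulli:
A*(mu) = mu*log(mu) + (1-mu)*log(1-mu).
mu = 0.47, 1-mu = 0.53.
mu*log(mu) = 0.47*log(0.47) = -0.354861.
(1-mu)*log(1-mu) = 0.53*log(0.53) = -0.336485.
A* = -0.354861 + -0.336485 = -0.6913

-0.6913


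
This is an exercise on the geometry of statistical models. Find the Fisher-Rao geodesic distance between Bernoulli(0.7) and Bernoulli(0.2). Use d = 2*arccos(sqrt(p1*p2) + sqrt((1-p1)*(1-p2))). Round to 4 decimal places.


Geodesic distance on Bernoulli manifold:
d(p1,p2) = 2*arccos(sqrt(p1*p2) + sqrt((1-p1)*(1-p2))).
sqrt(p1*p2) = sqrt(0.7*0.2) = 0.374166.
sqrt((1-p1)*(1-p2)) = sqrt(0.3*0.8) = 0.489898.
arg = 0.374166 + 0.489898 = 0.864064.
d = 2*arccos(0.864064) = 1.0550

1.0550


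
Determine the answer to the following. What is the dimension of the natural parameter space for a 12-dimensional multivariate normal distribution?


Exponential family dimension calculation:
For 12-dim MVN: mean has 12 params, covariance has 12*13/2 = 78 unique entries.
Total dim = 12 + 78 = 90.

90


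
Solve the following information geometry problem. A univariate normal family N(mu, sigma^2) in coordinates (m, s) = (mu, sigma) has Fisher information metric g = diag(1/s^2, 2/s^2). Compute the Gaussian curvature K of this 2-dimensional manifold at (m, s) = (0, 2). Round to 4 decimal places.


The metric has the form g = (A dm^2 + B ds^2)/s^2 with A = 1, B = 2.
Substitute u = sqrt(A/B)*m: g = B*(du^2 + ds^2)/s^2, i.e. B times the
Poincare upper half-plane metric, which has constant Gaussian curvature -1.
Scaling a 2D metric by a constant c divides the Gaussian curvature by c,
so K = -1/B = -1/(2) = -0.5000 everywhere (the point (m, s) = (0, 2) is irrelevant:
the curvature is constant).
The requested Gaussian curvature is K = -0.5000.

-0.5000


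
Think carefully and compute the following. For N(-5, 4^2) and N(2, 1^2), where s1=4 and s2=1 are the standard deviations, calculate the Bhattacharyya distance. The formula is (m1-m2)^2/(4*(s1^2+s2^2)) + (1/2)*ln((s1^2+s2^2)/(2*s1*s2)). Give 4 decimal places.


Bhattacharyya distance between two Gaussians:
DB = (m1-m2)^2/(4*(s1^2+s2^2)) + (1/2)*ln((s1^2+s2^2)/(2*s1*s2)).
(m1-m2)^2 = (-7)^2 = 49.
s1^2+s2^2 = 16 + 1 = 17.
term1 = 49/68 = 0.720588.
term2 = 0.5*ln(17/8.0) = 0.376886.
DB = 0.720588 + 0.376886 = 1.0975

1.0975


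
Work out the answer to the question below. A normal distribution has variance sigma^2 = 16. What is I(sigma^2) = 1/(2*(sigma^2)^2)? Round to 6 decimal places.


Fisher information for variance: I(sigma^2) = 1/(2*sigma^4).
sigma^2 = 16, so sigma^4 = 256.
I = 1/(2*256) = 1/512 = 0.001953

0.001953
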